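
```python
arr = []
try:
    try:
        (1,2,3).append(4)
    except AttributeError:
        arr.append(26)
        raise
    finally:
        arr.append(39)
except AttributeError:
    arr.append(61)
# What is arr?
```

Step-by-step execution trace:
1. Inner try: `(1,2,3).append(4)` raises AttributeError.
2. Inner `except AttributeError` matches → `arr.append(26)` → arr = [26].
3. bare `raise` re-raises AttributeError.
4. Inner `finally` runs during unwinding: `arr.append(39)` → arr = [26, 39].
5. Outer `except AttributeError` matches → `arr.append(61)` → arr = [26, 39, 61].
Result: [26, 39, 61]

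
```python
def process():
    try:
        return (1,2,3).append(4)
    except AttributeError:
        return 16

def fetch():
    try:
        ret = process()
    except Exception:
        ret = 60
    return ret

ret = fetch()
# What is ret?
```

Step-by-step execution trace:
1. `fetch()` calls `process()`.
2. In process: `(1,2,3).append(4)` raises AttributeError; `except AttributeError` catches it → returns 16.
3. In fetch: `ret = process()` → ret = 16. No exception reaches fetch.
4. `except Exception` is skipped; fetch returns 16.
5. ret = 16.
Result: 16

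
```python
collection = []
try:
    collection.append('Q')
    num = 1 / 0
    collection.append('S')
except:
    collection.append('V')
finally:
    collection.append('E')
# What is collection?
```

Step-by-step execution trace:
1. try: `collection.append('Q')` → collection = ['Q'].
2. `num = 1 / 0` raises ZeroDivisionError; `collection.append('S')` is not reached.
3. bare `except` matches → `collection.append('V')` → collection = ['Q', 'V'].
4. finally always runs: `collection.append('E')` → collection = ['Q', 'V', 'E'].
Result: ['Q', 'V', 'E']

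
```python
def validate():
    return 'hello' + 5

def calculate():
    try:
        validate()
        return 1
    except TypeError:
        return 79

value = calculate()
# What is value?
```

Step-by-step execution trace:
1. `calculate()` calls `validate()`.
2. `validate()` evaluates `'hello' + 5`, which raises TypeError; it propagates to the caller.
3. `return 1` is not reached.
4. `except TypeError` in calculate matches → returns 79.
5. value = 79.
Result: 79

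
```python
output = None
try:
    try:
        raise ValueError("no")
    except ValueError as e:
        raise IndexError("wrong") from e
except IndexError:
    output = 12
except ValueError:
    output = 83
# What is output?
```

Step-by-step execution trace:
1. Inner try raises ValueError; inner `except ValueError as e` catches it.
2. `raise IndexError(...) from e` raises IndexError (ValueError is attached as __cause__, but only IndexError is active).
3. Outer `except IndexError` matches → output = 12.
4. `except ValueError` is not reached.
Result: 12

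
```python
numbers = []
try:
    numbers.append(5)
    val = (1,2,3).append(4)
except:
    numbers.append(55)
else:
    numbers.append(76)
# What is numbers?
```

Step-by-step execution trace:
1. try: `numbers.append(5)` → numbers = [5].
2. `val = (1,2,3).append(4)` raises AttributeError.
3. bare `except` matches → `numbers.append(55)` → numbers = [5, 55].
4. `else` is skipped (an exception was raised).
Result: [5, 55]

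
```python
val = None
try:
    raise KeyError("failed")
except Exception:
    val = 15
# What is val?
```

Step-by-step execution trace:
1. `raise KeyError(...)` raises KeyError.
2. `except Exception` matches (KeyError is a subclass of Exception) → val = 15.
Result: 15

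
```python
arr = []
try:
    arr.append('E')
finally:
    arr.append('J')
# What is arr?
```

Step-by-step execution trace:
1. try: `arr.append('E')` → arr = ['E'].
2. The try body completes without raising.
3. finally always runs: `arr.append('J')` → arr = ['E', 'J'].
Result: ['E', 'J']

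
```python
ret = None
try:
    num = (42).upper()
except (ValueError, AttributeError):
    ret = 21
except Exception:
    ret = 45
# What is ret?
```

Step-by-step execution trace:
1. `num = (42).upper()` raises AttributeError.
2. `except (ValueError, AttributeError)` matches (AttributeError is in the tuple) → ret = 21.
3. `except Exception` is not reached.
Result: 21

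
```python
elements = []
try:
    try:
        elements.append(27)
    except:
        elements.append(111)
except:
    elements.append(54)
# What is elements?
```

Step-by-step execution trace:
1. Inner try: `elements.append(27)` → elements = [27]. No exception raised.
2. Inner `except` is skipped.
3. Inner try completes normally; outer `except` is skipped.
Result: [27]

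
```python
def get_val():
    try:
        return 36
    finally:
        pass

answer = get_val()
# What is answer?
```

Step-by-step execution trace:
1. `get_val()` enters try: `return 36` sets pending return value 36.
2. Before returning, `finally: pass` runs (no effect).
3. get_val() returns 36 → answer = 36.
Result: 36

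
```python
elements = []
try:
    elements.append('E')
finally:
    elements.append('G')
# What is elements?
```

Step-by-step execution trace:
1. try: `elements.append('E')` → elements = ['E'].
2. The try body completes without raising.
3. finally always runs: `elements.append('G')` → elements = ['E', 'G'].
Result: ['E', 'G']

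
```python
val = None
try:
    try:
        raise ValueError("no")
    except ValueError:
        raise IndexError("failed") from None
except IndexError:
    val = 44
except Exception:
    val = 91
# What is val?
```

Step-by-step execution trace:
1. Inner try raises ValueError; inner `except ValueError` catches it.
2. `raise IndexError(...) from None` raises IndexError (from None suppresses __context__, but the active exception is still IndexError).
3. Outer `except IndexError` matches → val = 44.
4. `except Exception` is not reached.
Result: 44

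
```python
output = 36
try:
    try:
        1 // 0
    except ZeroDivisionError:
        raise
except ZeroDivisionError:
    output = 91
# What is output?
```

Step-by-step execution trace:
1. Inner try: `1 // 0` raises ZeroDivisionError.
2. Inner `except ZeroDivisionError` matches; bare `raise` re-raises the same ZeroDivisionError.
3. Outer `except ZeroDivisionError` matches → output = 91.
Result: 91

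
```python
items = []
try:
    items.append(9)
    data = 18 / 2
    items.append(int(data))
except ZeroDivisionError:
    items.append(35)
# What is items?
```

Step-by-step execution trace:
1. try: `items.append(9)` → items = [9].
2. `data = 18 / 2` → data = 9.0. No exception raised.
3. `items.append(int(data))` → items = [9, 9].
4. `except ZeroDivisionError` is skipped (no exception was raised).
Result: [9, 9]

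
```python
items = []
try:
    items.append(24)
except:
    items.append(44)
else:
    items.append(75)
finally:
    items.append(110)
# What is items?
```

Step-by-step execution trace:
1. try: `items.append(24)` → items = [24]. No exception raised.
2. `except` is skipped.
3. `else` runs: `items.append(75)` → items = [24, 75].
4. `finally` always runs: `items.append(110)` → items = [24, 75, 110].
Result: [24, 75, 110]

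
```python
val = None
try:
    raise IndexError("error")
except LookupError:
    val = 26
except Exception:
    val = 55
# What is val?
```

Step-by-step execution trace:
1. `raise IndexError(...)` raises IndexError.
2. `except LookupError` matches (IndexError is a subclass of LookupError) → val = 26.
3. `except Exception` is not reached.
Result: 26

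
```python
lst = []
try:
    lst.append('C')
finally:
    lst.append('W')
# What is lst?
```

Step-by-step execution trace:
1. try: `lst.append('C')` → lst = ['C'].
2. The try body completes without raising.
3. finally always runs: `lst.append('W')` → lst = ['C', 'W'].
Result: ['C', 'W']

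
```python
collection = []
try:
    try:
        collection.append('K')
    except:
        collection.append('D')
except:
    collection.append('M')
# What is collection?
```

Step-by-step execution trace:
1. Inner try: `collection.append('K')` → collection = ['K']. No exception raised.
2. Inner `except` is skipped.
3. Inner try completes normally; outer `except` is skipped.
Result: ['K']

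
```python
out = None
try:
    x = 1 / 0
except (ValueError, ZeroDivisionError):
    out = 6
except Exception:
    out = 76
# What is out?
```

Step-by-step execution trace:
1. `x = 1 / 0` raises ZeroDivisionError.
2. `except (ValueError, ZeroDivisionError)` matches (ZeroDivisionError is in the tuple) → out = 6.
3. `except Exception` is not reached.
Result: 6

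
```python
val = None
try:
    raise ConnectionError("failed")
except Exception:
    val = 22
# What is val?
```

Step-by-step execution trace:
1. `raise ConnectionError(...)` raises ConnectionError.
2. `except Exception` matches (ConnectionError is a subclass of Exception) → val = 22.
Result: 22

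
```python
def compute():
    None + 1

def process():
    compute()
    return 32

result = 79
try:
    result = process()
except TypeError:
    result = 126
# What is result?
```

Step-by-step execution trace:
1. result starts at 79.
2. try: `process()` calls `compute()`.
3. `compute()` evaluates `None + 1`, which raises TypeError; it propagates through process (uncaught).
4. `return 32` in process is not reached; the assignment to result does not complete.
5. `except TypeError` matches → result = 126.
Result: 126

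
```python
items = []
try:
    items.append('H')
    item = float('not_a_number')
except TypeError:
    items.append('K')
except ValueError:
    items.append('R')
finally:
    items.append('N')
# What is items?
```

Step-by-step execution trace:
1. try: `items.append('H')` → items = ['H'].
2. `item = float('not_a_number')` raises ValueError.
3. `except TypeError` does not match ValueError; skipped.
4. `except ValueError` matches → `items.append('R')` → items = ['H', 'R'].
5. finally always runs: `items.append('N')` → items = ['H', 'R', 'N'].
Result: ['H', 'R', 'N']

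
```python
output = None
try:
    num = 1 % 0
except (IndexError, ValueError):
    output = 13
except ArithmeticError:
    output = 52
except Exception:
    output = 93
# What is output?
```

Step-by-step execution trace:
1. `num = 1 % 0` raises ZeroDivisionError.
2. `except (IndexError, ValueError)` does not match ZeroDivisionError; skipped.
3. `except ArithmeticError` matches (ZeroDivisionError is a subclass of ArithmeticError) → output = 52.
4. `except Exception` is not reached.
Result: 52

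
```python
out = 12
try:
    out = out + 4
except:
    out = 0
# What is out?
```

Step-by-step execution trace:
1. out starts at 12.
2. try: `out = out + 4` → out = 16. No exception raised.
3. `except` is skipped.
Result: 16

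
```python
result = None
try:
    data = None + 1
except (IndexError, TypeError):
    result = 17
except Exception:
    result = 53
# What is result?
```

Step-by-step execution trace:
1. `data = None + 1` raises TypeError.
2. `except (IndexError, TypeError)` matches (TypeError is in the tuple) → result = 17.
3. `except Exception` is not reached.
Result: 17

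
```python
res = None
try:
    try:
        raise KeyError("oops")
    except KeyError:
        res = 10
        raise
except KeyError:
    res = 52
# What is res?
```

Step-by-step execution trace:
1. Inner try: `raise KeyError("oops")` raises KeyError.
2. Inner `except KeyError` matches → res = 10.
3. bare `raise` re-raises the same KeyError.
4. Outer `except KeyError` matches → res = 52.
Result: 52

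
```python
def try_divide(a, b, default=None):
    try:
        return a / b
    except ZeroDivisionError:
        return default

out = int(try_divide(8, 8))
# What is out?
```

Step-by-step execution trace:
1. `try_divide(8, 8)` enters try: `return 8 / 8` → returns 1.0. No exception raised.
2. `except ZeroDivisionError` is skipped.
3. `int(1.0)` → 1 → out = 1.
Result: 1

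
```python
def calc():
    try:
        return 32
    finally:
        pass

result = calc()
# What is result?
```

Step-by-step execution trace:
1. `calc()` enters try: `return 32` sets pending return value 32.
2. Before returning, `finally: pass` runs (no effect).
3. calc() returns 32 → result = 32.
Result: 32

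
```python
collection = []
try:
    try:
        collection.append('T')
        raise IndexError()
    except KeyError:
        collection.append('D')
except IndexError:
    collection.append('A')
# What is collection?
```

Step-by-step execution trace:
1. Inner try: `collection.append('T')` → collection = ['T'].
2. `raise IndexError()` raises IndexError.
3. Inner `except KeyError` does not match IndexError; exception propagates to outer try.
4. Outer `except IndexError` matches → `collection.append('A')` → collection = ['T', 'A'].
Result: ['T', 'A']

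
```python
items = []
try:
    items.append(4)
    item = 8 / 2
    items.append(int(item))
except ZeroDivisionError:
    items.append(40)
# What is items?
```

Step-by-step execution trace:
1. try: `items.append(4)` → items = [4].
2. `item = 8 / 2` → item = 4.0. No exception raised.
3. `items.append(int(item))` → items = [4, 4].
4. `except ZeroDivisionError` is skipped (no exception was raised).
Result: [4, 4]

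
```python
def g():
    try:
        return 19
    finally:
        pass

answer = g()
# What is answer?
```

Step-by-step execution trace:
1. `g()` enters try: `return 19` sets pending return value 19.
2. Before returning, `finally: pass` runs (no effect).
3. g() returns 19 → answer = 19.
Result: 19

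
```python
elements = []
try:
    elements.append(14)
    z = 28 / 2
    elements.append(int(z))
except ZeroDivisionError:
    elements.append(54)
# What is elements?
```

Step-by-step execution trace:
1. try: `elements.append(14)` → elements = [14].
2. `z = 28 / 2` → z = 14.0. No exception raised.
3. `elements.append(int(z))` → elements = [14, 14].
4. `except ZeroDivisionError` is skipped (no exception was raised).
Result: [14, 14]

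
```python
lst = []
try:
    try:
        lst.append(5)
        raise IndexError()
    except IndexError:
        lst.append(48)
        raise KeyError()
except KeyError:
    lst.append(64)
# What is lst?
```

Step-by-step execution trace:
1. Inner try: `lst.append(5)` → lst = [5].
2. `raise IndexError()` raises IndexError.
3. Inner `except IndexError` matches → `lst.append(48)` → lst = [5, 48].
4. `raise KeyError()` raises KeyError; propagates to outer try.
5. Outer `except KeyError` matches → `lst.append(64)` → lst = [5, 48, 64].
Result: [5, 48, 64]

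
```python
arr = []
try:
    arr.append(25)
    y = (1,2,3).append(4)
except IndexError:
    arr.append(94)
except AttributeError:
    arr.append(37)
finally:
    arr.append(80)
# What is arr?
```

Step-by-step execution trace:
1. try: `arr.append(25)` → arr = [25].
2. `y = (1,2,3).append(4)` raises AttributeError.
3. `except IndexError` does not match AttributeError; skipped.
4. `except AttributeError` matches → `arr.append(37)` → arr = [25, 37].
5. finally always runs: `arr.append(80)` → arr = [25, 37, 80].
Result: [25, 37, 80]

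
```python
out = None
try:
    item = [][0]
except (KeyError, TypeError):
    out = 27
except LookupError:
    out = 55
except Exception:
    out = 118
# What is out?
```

Step-by-step execution trace:
1. `item = [][0]` raises IndexError.
2. `except (KeyError, TypeError)` does not match IndexError; skipped.
3. `except LookupError` matches (IndexError is a subclass of LookupError) → out = 55.
4. `except Exception` is not reached.
Result: 55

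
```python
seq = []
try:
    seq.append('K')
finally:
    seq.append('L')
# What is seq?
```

Step-by-step execution trace:
1. try: `seq.append('K')` → seq = ['K'].
2. The try body completes without raising.
3. finally always runs: `seq.append('L')` → seq = ['K', 'L'].
Result: ['K', 'L']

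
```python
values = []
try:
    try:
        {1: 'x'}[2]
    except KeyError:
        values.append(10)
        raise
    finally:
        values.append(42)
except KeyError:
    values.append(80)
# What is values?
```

Step-by-step execution trace:
1. Inner try: `{1: 'x'}[2]` raises KeyError.
2. Inner `except KeyError` matches → `values.append(10)` → values = [10].
3. bare `raise` re-raises KeyError.
4. Inner `finally` runs during unwinding: `values.append(42)` → values = [10, 42].
5. Outer `except KeyError` matches → `values.append(80)` → values = [10, 42, 80].
Result: [10, 42, 80]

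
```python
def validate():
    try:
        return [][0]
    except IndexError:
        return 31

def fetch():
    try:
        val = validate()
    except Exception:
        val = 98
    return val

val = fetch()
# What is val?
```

Step-by-step execution trace:
1. `fetch()` calls `validate()`.
2. In validate: `[][0]` raises IndexError; `except IndexError` catches it → returns 31.
3. In fetch: `val = validate()` → val = 31. No exception reaches fetch.
4. `except Exception` is skipped; fetch returns 31.
5. val = 31.
Result: 31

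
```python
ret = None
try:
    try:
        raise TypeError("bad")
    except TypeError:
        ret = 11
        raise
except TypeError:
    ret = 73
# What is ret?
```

Step-by-step execution trace:
1. Inner try: `raise TypeError("bad")` raises TypeError.
2. Inner `except TypeError` matches → ret = 11.
3. bare `raise` re-raises the same TypeError.
4. Outer `except TypeError` matches → ret = 73.
Result: 73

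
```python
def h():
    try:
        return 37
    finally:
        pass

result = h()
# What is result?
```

Step-by-step execution trace:
1. `h()` enters try: `return 37` sets pending return value 37.
2. Before returning, `finally: pass` runs (no effect).
3. h() returns 37 → result = 37.
Result: 37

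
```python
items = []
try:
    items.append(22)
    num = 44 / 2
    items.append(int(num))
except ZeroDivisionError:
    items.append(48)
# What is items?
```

Step-by-step execution trace:
1. try: `items.append(22)` → items = [22].
2. `num = 44 / 2` → num = 22.0. No exception raised.
3. `items.append(int(num))` → items = [22, 22].
4. `except ZeroDivisionError` is skipped (no exception was raised).
Result: [22, 22]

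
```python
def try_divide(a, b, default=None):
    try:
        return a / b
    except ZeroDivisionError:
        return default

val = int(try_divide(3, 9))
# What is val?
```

Step-by-step execution trace:
1. `try_divide(3, 9)` enters try: `return 3 / 9` → returns 0.3333333333333333. No exception raised.
2. `except ZeroDivisionError` is skipped.
3. `int(0.3333333333333333)` → 0 → val = 0.
Result: 0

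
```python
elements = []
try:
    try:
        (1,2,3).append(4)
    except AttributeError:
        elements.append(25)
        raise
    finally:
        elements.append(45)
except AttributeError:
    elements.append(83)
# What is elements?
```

Step-by-step execution trace:
1. Inner try: `(1,2,3).append(4)` raises AttributeError.
2. Inner `except AttributeError` matches → `elements.append(25)` → elements = [25].
3. bare `raise` re-raises AttributeError.
4. Inner `finally` runs during unwinding: `elements.append(45)` → elements = [25, 45].
5. Outer `except AttributeError` matches → `elements.append(83)` → elements = [25, 45, 83].
Result: [25, 45, 83]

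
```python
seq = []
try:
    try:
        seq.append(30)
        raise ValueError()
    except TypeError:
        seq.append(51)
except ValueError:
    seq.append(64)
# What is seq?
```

Step-by-step execution trace:
1. Inner try: `seq.append(30)` → seq = [30].
2. `raise ValueError()` raises ValueError.
3. Inner `except TypeError` does not match ValueError; exception propagates to outer try.
4. Outer `except ValueError` matches → `seq.append(64)` → seq = [30, 64].
Result: [30, 64]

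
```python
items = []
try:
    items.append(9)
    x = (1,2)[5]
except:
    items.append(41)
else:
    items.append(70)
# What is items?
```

Step-by-step execution trace:
1. try: `items.append(9)` → items = [9].
2. `x = (1,2)[5]` raises IndexError.
3. bare `except` matches → `items.append(41)` → items = [9, 41].
4. `else` is skipped (an exception was raised).
Result: [9, 41]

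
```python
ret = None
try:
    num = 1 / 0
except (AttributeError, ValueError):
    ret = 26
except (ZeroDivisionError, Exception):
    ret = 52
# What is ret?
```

Step-by-step execution trace:
1. `num = 1 / 0` raises ZeroDivisionError.
2. `except (AttributeError, ValueError)` does not match ZeroDivisionError; skipped.
3. `except (ZeroDivisionError, Exception)` matches (ZeroDivisionError is in the tuple) → ret = 52.
Result: 52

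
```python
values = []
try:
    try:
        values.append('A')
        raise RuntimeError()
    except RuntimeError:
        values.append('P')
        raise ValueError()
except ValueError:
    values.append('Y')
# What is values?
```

Step-by-step execution trace:
1. Inner try: `values.append('A')` → values = ['A'].
2. `raise RuntimeError()` raises RuntimeError.
3. Inner `except RuntimeError` matches → `values.append('P')` → values = ['A', 'P'].
4. `raise ValueError()` raises ValueError; propagates to outer try.
5. Outer `except ValueError` matches → `values.append('Y')` → values = ['A', 'P', 'Y'].
Result: ['A', 'P', 'Y']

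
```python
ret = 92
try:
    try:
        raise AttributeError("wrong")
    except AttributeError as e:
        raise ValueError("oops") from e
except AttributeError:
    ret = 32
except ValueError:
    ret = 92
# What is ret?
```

Step-by-step execution trace:
1. Inner try raises AttributeError; inner `except AttributeError as e` catches it.
2. `raise ValueError(...) from e` raises ValueError (AttributeError is attached as __cause__, but only ValueError is active).
3. Outer `except AttributeError` does not match ValueError; skipped.
4. Outer `except ValueError` matches → ret = 92.
Result: 92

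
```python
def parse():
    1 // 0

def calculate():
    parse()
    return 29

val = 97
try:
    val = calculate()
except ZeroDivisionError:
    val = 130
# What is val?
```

Step-by-step execution trace:
1. val starts at 97.
2. try: `calculate()` calls `parse()`.
3. `parse()` evaluates `1 // 0`, which raises ZeroDivisionError; it propagates through calculate (uncaught).
4. `return 29` in calculate is not reached; the assignment to val does not complete.
5. `except ZeroDivisionError` matches → val = 130.
Result: 130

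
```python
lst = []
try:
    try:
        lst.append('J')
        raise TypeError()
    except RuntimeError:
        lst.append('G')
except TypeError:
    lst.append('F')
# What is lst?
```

Step-by-step execution trace:
1. Inner try: `lst.append('J')` → lst = ['J'].
2. `raise TypeError()` raises TypeError.
3. Inner `except RuntimeError` does not match TypeError; exception propagates to outer try.
4. Outer `except TypeError` matches → `lst.append('F')` → lst = ['J', 'F'].
Result: ['J', 'F']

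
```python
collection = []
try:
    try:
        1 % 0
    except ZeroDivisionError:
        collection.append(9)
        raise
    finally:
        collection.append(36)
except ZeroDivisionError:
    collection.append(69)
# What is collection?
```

Step-by-step execution trace:
1. Inner try: `1 % 0` raises ZeroDivisionError.
2. Inner `except ZeroDivisionError` matches → `collection.append(9)` → collection = [9].
3. bare `raise` re-raises ZeroDivisionError.
4. Inner `finally` runs during unwinding: `collection.append(36)` → collection = [9, 36].
5. Outer `except ZeroDivisionError` matches → `collection.append(69)` → collection = [9, 36, 69].
Result: [9, 36, 69]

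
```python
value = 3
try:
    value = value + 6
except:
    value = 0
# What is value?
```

Step-by-step execution trace:
1. value starts at 3.
2. try: `value = value + 6` → value = 9. No exception raised.
3. `except` is skipped.
Result: 9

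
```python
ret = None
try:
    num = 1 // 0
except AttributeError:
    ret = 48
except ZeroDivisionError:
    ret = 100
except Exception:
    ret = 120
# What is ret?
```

Step-by-step execution trace:
1. `num = 1 // 0` raises ZeroDivisionError.
2. `except AttributeError` does not match ZeroDivisionError; skipped.
3. `except ZeroDivisionError` matches → ret = 100.
4. Remaining except clauses are skipped.
Result: 100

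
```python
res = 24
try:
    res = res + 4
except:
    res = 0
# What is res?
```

Step-by-step execution trace:
1. res starts at 24.
2. try: `res = res + 4` → res = 28. No exception raised.
3. `except` is skipped.
Result: 28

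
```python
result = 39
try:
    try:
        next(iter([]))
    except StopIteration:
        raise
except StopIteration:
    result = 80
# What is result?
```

Step-by-step execution trace:
1. Inner try: `next(iter([]))` raises StopIteration.
2. Inner `except StopIteration` matches; bare `raise` re-raises the same StopIteration.
3. Outer `except StopIteration` matches → result = 80.
Result: 80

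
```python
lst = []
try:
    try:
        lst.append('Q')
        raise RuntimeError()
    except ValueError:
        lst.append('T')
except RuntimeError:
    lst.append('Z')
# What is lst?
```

Step-by-step execution trace:
1. Inner try: `lst.append('Q')` → lst = ['Q'].
2. `raise RuntimeError()` raises RuntimeError.
3. Inner `except ValueError` does not match RuntimeError; exception propagates to outer try.
4. Outer `except RuntimeError` matches → `lst.append('Z')` → lst = ['Q', 'Z'].
Result: ['Q', 'Z']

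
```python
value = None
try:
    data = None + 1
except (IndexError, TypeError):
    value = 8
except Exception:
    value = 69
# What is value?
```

Step-by-step execution trace:
1. `data = None + 1` raises TypeError.
2. `except (IndexError, TypeError)` matches (TypeError is in the tuple) → value = 8.
3. `except Exception` is not reached.
Result: 8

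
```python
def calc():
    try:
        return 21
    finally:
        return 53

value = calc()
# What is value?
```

Step-by-step execution trace:
1. `calc()` enters try: `return 21` sets pending return value 21.
2. Before returning, `finally: return 53` runs and overrides the pending return.
3. calc() returns 53 → value = 53.
Result: 53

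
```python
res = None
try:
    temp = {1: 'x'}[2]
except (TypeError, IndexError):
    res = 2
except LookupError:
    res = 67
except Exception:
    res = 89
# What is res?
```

Step-by-step execution trace:
1. `temp = {1: 'x'}[2]` raises KeyError.
2. `except (TypeError, IndexError)` does not match KeyError; skipped.
3. `except LookupError` matches (KeyError is a subclass of LookupError) → res = 67.
4. `except Exception` is not reached.
Result: 67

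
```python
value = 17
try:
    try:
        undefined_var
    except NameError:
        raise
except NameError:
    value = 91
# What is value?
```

Step-by-step execution trace:
1. Inner try: `undefined_var` raises NameError.
2. Inner `except NameError` matches; bare `raise` re-raises the same NameError.
3. Outer `except NameError` matches → value = 91.
Result: 91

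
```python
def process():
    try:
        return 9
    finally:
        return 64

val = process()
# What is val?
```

Step-by-step execution trace:
1. `process()` enters try: `return 9` sets pending return value 9.
2. Before returning, `finally: return 64` runs and overrides the pending return.
3. process() returns 64 → val = 64.
Result: 64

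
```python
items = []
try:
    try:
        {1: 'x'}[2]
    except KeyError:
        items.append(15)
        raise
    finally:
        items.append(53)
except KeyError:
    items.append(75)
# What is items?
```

Step-by-step execution trace:
1. Inner try: `{1: 'x'}[2]` raises KeyError.
2. Inner `except KeyError` matches → `items.append(15)` → items = [15].
3. bare `raise` re-raises KeyError.
4. Inner `finally` runs during unwinding: `items.append(53)` → items = [15, 53].
5. Outer `except KeyError` matches → `items.append(75)` → items = [15, 53, 75].
Result: [15, 53, 75]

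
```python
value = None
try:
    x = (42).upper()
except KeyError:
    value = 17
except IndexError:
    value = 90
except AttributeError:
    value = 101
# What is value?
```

Step-by-step execution trace:
1. `x = (42).upper()` raises AttributeError.
2. `except KeyError` does not match AttributeError; skipped.
3. `except IndexError` does not match AttributeError; skipped.
4. `except AttributeError` matches → value = 101.
Result: 101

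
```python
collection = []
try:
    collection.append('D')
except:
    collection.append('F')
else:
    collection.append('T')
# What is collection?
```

Step-by-step execution trace:
1. try: `collection.append('D')` → collection = ['D']. No exception raised.
2. `except` is skipped.
3. `else` runs (try completed without exception): `collection.append('T')` → collection = ['D', 'T'].
Result: ['D', 'T']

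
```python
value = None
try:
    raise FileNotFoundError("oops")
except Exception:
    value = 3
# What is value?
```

Step-by-step execution trace:
1. `raise FileNotFoundError(...)` raises FileNotFoundError.
2. `except Exception` matches (FileNotFoundError is a subclass of Exception) → value = 3.
Result: 3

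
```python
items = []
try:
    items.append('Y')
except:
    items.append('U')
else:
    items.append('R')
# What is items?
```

Step-by-step execution trace:
1. try: `items.append('Y')` → items = ['Y']. No exception raised.
2. `except` is skipped.
3. `else` runs (try completed without exception): `items.append('R')` → items = ['Y', 'R'].
Result: ['Y', 'R']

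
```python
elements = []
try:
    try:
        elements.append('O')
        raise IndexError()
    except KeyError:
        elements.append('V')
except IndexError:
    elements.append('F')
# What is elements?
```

Step-by-step execution trace:
1. Inner try: `elements.append('O')` → elements = ['O'].
2. `raise IndexError()` raises IndexError.
3. Inner `except KeyError` does not match IndexError; exception propagates to outer try.
4. Outer `except IndexError` matches → `elements.append('F')` → elements = ['O', 'F'].
Result: ['O', 'F']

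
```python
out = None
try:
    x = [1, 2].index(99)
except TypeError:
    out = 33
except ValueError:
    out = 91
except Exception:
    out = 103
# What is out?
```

Step-by-step execution trace:
1. `x = [1, 2].index(99)` raises ValueError.
2. `except TypeError` does not match ValueError; skipped.
3. `except ValueError` matches → out = 91.
4. Remaining except clauses are skipped.
Result: 91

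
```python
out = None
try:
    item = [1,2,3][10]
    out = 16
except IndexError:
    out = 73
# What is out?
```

Step-by-step execution trace:
1. `item = [1,2,3][10]` raises IndexError.
2. `out = 16` is not reached.
3. `except IndexError` matches → out = 73.
Result: 73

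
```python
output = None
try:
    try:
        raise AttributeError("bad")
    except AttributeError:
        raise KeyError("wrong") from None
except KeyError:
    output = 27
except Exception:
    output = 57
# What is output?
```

Step-by-step execution trace:
1. Inner try raises AttributeError; inner `except AttributeError` catches it.
2. `raise KeyError(...) from None` raises KeyError (from None suppresses __context__, but the active exception is still KeyError).
3. Outer `except KeyError` matches → output = 27.
4. `except Exception` is not reached.
Result: 27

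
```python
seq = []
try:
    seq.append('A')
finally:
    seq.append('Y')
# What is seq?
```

Step-by-step execution trace:
1. try: `seq.append('A')` → seq = ['A'].
2. The try body completes without raising.
3. finally always runs: `seq.append('Y')` → seq = ['A', 'Y'].
Result: ['A', 'Y']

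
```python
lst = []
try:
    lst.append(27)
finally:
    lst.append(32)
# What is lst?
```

Step-by-step execution trace:
1. try: `lst.append(27)` → lst = [27].
2. The try body completes without raising.
3. finally always runs: `lst.append(32)` → lst = [27, 32].
Result: [27, 32]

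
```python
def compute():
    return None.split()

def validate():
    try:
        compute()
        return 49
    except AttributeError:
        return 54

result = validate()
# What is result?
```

Step-by-step execution trace:
1. `validate()` calls `compute()`.
2. `compute()` evaluates `None.split()`, which raises AttributeError; it propagates to the caller.
3. `return 49` is not reached.
4. `except AttributeError` in validate matches → returns 54.
5. result = 54.
Result: 54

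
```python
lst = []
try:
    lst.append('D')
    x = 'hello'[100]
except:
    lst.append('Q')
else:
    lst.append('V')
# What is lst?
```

Step-by-step execution trace:
1. try: `lst.append('D')` → lst = ['D'].
2. `x = 'hello'[100]` raises IndexError.
3. bare `except` matches → `lst.append('Q')` → lst = ['D', 'Q'].
4. `else` is skipped (an exception was raised).
Result: ['D', 'Q']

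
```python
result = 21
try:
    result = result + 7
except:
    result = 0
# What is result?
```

Step-by-step execution trace:
1. result starts at 21.
2. try: `result = result + 7` → result = 28. No exception raised.
3. `except` is skipped.
Result: 28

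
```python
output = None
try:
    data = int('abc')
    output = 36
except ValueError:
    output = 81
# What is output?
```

Step-by-step execution trace:
1. `data = int('abc')` raises ValueError.
2. `output = 36` is not reached.
3. `except ValueError` matches → output = 81.
Result: 81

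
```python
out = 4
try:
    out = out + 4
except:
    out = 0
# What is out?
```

Step-by-step execution trace:
1. out starts at 4.
2. try: `out = out + 4` → out = 8. No exception raised.
3. `except` is skipped.
Result: 8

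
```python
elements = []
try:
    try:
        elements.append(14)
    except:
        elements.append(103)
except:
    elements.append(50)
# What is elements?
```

Step-by-step execution trace:
1. Inner try: `elements.append(14)` → elements = [14]. No exception raised.
2. Inner `except` is skipped.
3. Inner try completes normally; outer `except` is skipped.
Result: [14]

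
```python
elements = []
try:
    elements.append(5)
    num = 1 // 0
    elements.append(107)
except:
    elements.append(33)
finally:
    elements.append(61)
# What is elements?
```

Step-by-step execution trace:
1. try: `elements.append(5)` → elements = [5].
2. `num = 1 // 0` raises ZeroDivisionError; `elements.append(107)` is not reached.
3. bare `except` matches → `elements.append(33)` → elements = [5, 33].
4. finally always runs: `elements.append(61)` → elements = [5, 33, 61].
Result: [5, 33, 61]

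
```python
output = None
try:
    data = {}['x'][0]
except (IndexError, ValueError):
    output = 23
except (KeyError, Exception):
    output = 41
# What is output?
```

Step-by-step execution trace:
1. `data = {}['x'][0]` raises KeyError.
2. `except (IndexError, ValueError)` does not match KeyError; skipped.
3. `except (KeyError, Exception)` matches (KeyError is in the tuple) → output = 41.
Result: 41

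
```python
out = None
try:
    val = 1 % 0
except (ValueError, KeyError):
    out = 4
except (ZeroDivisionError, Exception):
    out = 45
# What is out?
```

Step-by-step execution trace:
1. `val = 1 % 0` raises ZeroDivisionError.
2. `except (ValueError, KeyError)` does not match ZeroDivisionError; skipped.
3. `except (ZeroDivisionError, Exception)` matches (ZeroDivisionError is in the tuple) → out = 45.
Result: 45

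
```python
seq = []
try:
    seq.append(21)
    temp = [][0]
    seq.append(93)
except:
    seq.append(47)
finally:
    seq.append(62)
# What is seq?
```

Step-by-step execution trace:
1. try: `seq.append(21)` → seq = [21].
2. `temp = [][0]` raises IndexError; `seq.append(93)` is not reached.
3. bare `except` matches → `seq.append(47)` → seq = [21, 47].
4. finally always runs: `seq.append(62)` → seq = [21, 47, 62].
Result: [21, 47, 62]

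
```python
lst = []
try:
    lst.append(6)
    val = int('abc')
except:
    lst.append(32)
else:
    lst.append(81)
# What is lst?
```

Step-by-step execution trace:
1. try: `lst.append(6)` → lst = [6].
2. `val = int('abc')` raises ValueError.
3. bare `except` matches → `lst.append(32)` → lst = [6, 32].
4. `else` is skipped (an exception was raised).
Result: [6, 32]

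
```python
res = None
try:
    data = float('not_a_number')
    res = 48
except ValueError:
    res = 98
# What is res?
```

Step-by-step execution trace:
1. `data = float('not_a_number')` raises ValueError.
2. `res = 48` is not reached.
3. `except ValueError` matches → res = 98.
Result: 98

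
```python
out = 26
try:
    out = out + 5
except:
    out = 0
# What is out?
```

Step-by-step execution trace:
1. out starts at 26.
2. try: `out = out + 5` → out = 31. No exception raised.
3. `except` is skipped.
Result: 31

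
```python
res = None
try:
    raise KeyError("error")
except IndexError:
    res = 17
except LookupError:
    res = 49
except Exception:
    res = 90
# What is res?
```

Step-by-step execution trace:
1. `raise KeyError(...)` raises KeyError.
2. `except IndexError` does not match (KeyError is not a subclass of IndexError); skipped.
3. `except LookupError` matches (KeyError is a subclass of LookupError) → res = 49.
4. `except Exception` is not reached.
Result: 49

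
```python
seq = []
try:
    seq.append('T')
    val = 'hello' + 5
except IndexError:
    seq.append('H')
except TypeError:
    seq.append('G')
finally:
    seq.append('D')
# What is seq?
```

Step-by-step execution trace:
1. try: `seq.append('T')` → seq = ['T'].
2. `val = 'hello' + 5` raises TypeError.
3. `except IndexError` does not match TypeError; skipped.
4. `except TypeError` matches → `seq.append('G')` → seq = ['T', 'G'].
5. finally always runs: `seq.append('D')` → seq = ['T', 'G', 'D'].
Result: ['T', 'G', 'D']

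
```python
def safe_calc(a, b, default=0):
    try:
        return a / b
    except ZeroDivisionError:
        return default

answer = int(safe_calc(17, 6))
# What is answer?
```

Step-by-step execution trace:
1. `safe_calc(17, 6)` enters try: `return 17 / 6` → returns 2.8333333333333335. No exception raised.
2. `except ZeroDivisionError` is skipped.
3. `int(2.8333333333333335)` → 2 → answer = 2.
Result: 2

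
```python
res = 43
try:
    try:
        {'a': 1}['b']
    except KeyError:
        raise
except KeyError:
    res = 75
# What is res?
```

Step-by-step execution trace:
1. Inner try: `{'a': 1}['b']` raises KeyError.
2. Inner `except KeyError` matches; bare `raise` re-raises the same KeyError.
3. Outer `except KeyError` matches → res = 75.
Result: 75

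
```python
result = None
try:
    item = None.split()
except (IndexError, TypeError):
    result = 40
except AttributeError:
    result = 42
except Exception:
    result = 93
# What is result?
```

Step-by-step execution trace:
1. `item = None.split()` raises AttributeError.
2. `except (IndexError, TypeError)` does not match AttributeError; skipped.
3. `except AttributeError` matches (exact type match) → result = 42.
4. `except Exception` is not reached.
Result: 42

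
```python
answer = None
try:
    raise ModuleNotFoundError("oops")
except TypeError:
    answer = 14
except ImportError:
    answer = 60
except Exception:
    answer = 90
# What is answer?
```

Step-by-step execution trace:
1. `raise ModuleNotFoundError(...)` raises ModuleNotFoundError.
2. `except TypeError` does not match (ModuleNotFoundError is not a subclass of TypeError); skipped.
3. `except ImportError` matches (ModuleNotFoundError is a subclass of ImportError) → answer = 60.
4. `except Exception` is not reached.
Result: 60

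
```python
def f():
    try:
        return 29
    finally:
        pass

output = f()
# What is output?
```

Step-by-step execution trace:
1. `f()` enters try: `return 29` sets pending return value 29.
2. Before returning, `finally: pass` runs (no effect).
3. f() returns 29 → output = 29.
Result: 29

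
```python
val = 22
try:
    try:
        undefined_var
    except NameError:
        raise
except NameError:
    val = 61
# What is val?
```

Step-by-step execution trace:
1. Inner try: `undefined_var` raises NameError.
2. Inner `except NameError` matches; bare `raise` re-raises the same NameError.
3. Outer `except NameError` matches → val = 61.
Result: 61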